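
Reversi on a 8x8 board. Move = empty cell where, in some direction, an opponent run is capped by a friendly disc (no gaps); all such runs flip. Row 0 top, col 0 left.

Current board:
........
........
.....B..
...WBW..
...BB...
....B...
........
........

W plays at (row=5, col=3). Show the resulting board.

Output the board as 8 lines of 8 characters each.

Answer: ........
........
.....B..
...WBW..
...WW...
...WB...
........
........

Derivation:
Place W at (5,3); scan 8 dirs for brackets.
Dir NW: first cell '.' (not opp) -> no flip
Dir N: opp run (4,3) capped by W -> flip
Dir NE: opp run (4,4) capped by W -> flip
Dir W: first cell '.' (not opp) -> no flip
Dir E: opp run (5,4), next='.' -> no flip
Dir SW: first cell '.' (not opp) -> no flip
Dir S: first cell '.' (not opp) -> no flip
Dir SE: first cell '.' (not opp) -> no flip
All flips: (4,3) (4,4)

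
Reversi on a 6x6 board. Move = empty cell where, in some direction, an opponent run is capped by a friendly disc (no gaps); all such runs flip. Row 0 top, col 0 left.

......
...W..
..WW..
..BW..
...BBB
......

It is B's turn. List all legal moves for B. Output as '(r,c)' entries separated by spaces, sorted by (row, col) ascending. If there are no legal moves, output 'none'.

Answer: (0,3) (1,1) (1,2) (1,4) (3,4)

Derivation:
(0,2): no bracket -> illegal
(0,3): flips 3 -> legal
(0,4): no bracket -> illegal
(1,1): flips 2 -> legal
(1,2): flips 1 -> legal
(1,4): flips 1 -> legal
(2,1): no bracket -> illegal
(2,4): no bracket -> illegal
(3,1): no bracket -> illegal
(3,4): flips 1 -> legal
(4,2): no bracket -> illegal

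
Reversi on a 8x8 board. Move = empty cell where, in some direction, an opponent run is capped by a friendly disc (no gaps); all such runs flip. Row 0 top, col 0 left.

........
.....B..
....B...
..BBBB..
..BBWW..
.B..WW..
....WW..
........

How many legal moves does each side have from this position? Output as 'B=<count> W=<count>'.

Answer: B=7 W=7

Derivation:
-- B to move --
(3,6): no bracket -> illegal
(4,6): flips 2 -> legal
(5,3): flips 1 -> legal
(5,6): flips 1 -> legal
(6,3): no bracket -> illegal
(6,6): flips 2 -> legal
(7,3): no bracket -> illegal
(7,4): flips 3 -> legal
(7,5): flips 3 -> legal
(7,6): flips 2 -> legal
B mobility = 7
-- W to move --
(0,4): no bracket -> illegal
(0,5): no bracket -> illegal
(0,6): no bracket -> illegal
(1,3): no bracket -> illegal
(1,4): flips 2 -> legal
(1,6): no bracket -> illegal
(2,1): flips 2 -> legal
(2,2): flips 1 -> legal
(2,3): flips 1 -> legal
(2,5): flips 1 -> legal
(2,6): flips 1 -> legal
(3,1): no bracket -> illegal
(3,6): no bracket -> illegal
(4,0): no bracket -> illegal
(4,1): flips 2 -> legal
(4,6): no bracket -> illegal
(5,0): no bracket -> illegal
(5,2): no bracket -> illegal
(5,3): no bracket -> illegal
(6,0): no bracket -> illegal
(6,1): no bracket -> illegal
(6,2): no bracket -> illegal
W mobility = 7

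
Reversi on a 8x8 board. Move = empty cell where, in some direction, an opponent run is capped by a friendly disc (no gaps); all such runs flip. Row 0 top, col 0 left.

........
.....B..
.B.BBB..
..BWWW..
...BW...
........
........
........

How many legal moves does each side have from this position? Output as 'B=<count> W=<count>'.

-- B to move --
(2,2): no bracket -> illegal
(2,6): no bracket -> illegal
(3,6): flips 3 -> legal
(4,2): flips 1 -> legal
(4,5): flips 3 -> legal
(4,6): flips 1 -> legal
(5,3): no bracket -> illegal
(5,4): flips 2 -> legal
(5,5): no bracket -> illegal
B mobility = 5
-- W to move --
(0,4): no bracket -> illegal
(0,5): flips 2 -> legal
(0,6): flips 2 -> legal
(1,0): no bracket -> illegal
(1,1): no bracket -> illegal
(1,2): flips 1 -> legal
(1,3): flips 2 -> legal
(1,4): flips 1 -> legal
(1,6): flips 1 -> legal
(2,0): no bracket -> illegal
(2,2): no bracket -> illegal
(2,6): no bracket -> illegal
(3,0): no bracket -> illegal
(3,1): flips 1 -> legal
(3,6): no bracket -> illegal
(4,1): no bracket -> illegal
(4,2): flips 1 -> legal
(5,2): flips 1 -> legal
(5,3): flips 1 -> legal
(5,4): no bracket -> illegal
W mobility = 10

Answer: B=5 W=10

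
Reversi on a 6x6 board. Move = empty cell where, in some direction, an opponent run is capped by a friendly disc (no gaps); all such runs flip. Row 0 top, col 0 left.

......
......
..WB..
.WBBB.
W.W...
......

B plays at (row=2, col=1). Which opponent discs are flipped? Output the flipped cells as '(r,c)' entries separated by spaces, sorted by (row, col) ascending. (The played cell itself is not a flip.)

Dir NW: first cell '.' (not opp) -> no flip
Dir N: first cell '.' (not opp) -> no flip
Dir NE: first cell '.' (not opp) -> no flip
Dir W: first cell '.' (not opp) -> no flip
Dir E: opp run (2,2) capped by B -> flip
Dir SW: first cell '.' (not opp) -> no flip
Dir S: opp run (3,1), next='.' -> no flip
Dir SE: first cell 'B' (not opp) -> no flip

Answer: (2,2)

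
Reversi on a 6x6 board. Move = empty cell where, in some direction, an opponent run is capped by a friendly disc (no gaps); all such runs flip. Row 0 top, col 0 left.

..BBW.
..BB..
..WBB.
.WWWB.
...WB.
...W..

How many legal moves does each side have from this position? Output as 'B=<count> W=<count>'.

Answer: B=8 W=7

Derivation:
-- B to move --
(0,5): flips 1 -> legal
(1,1): flips 2 -> legal
(1,4): no bracket -> illegal
(1,5): no bracket -> illegal
(2,0): no bracket -> illegal
(2,1): flips 1 -> legal
(3,0): flips 3 -> legal
(4,0): flips 2 -> legal
(4,1): flips 1 -> legal
(4,2): flips 4 -> legal
(5,2): flips 1 -> legal
(5,4): no bracket -> illegal
B mobility = 8
-- W to move --
(0,1): flips 2 -> legal
(1,1): no bracket -> illegal
(1,4): flips 1 -> legal
(1,5): flips 1 -> legal
(2,1): no bracket -> illegal
(2,5): flips 3 -> legal
(3,5): flips 2 -> legal
(4,5): flips 1 -> legal
(5,4): no bracket -> illegal
(5,5): flips 1 -> legal
W mobility = 7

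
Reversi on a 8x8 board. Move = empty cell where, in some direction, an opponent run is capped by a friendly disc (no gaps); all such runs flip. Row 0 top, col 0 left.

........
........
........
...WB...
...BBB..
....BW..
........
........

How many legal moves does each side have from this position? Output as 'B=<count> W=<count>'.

Answer: B=6 W=2

Derivation:
-- B to move --
(2,2): flips 1 -> legal
(2,3): flips 1 -> legal
(2,4): no bracket -> illegal
(3,2): flips 1 -> legal
(4,2): no bracket -> illegal
(4,6): no bracket -> illegal
(5,6): flips 1 -> legal
(6,4): no bracket -> illegal
(6,5): flips 1 -> legal
(6,6): flips 1 -> legal
B mobility = 6
-- W to move --
(2,3): no bracket -> illegal
(2,4): no bracket -> illegal
(2,5): no bracket -> illegal
(3,2): no bracket -> illegal
(3,5): flips 2 -> legal
(3,6): no bracket -> illegal
(4,2): no bracket -> illegal
(4,6): no bracket -> illegal
(5,2): no bracket -> illegal
(5,3): flips 2 -> legal
(5,6): no bracket -> illegal
(6,3): no bracket -> illegal
(6,4): no bracket -> illegal
(6,5): no bracket -> illegal
W mobility = 2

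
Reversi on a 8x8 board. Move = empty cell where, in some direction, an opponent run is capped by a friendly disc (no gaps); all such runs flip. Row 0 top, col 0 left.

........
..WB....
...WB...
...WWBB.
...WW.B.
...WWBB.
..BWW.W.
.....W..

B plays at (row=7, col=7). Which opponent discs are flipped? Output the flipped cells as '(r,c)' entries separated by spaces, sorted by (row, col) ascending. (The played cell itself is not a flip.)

Answer: (6,6)

Derivation:
Dir NW: opp run (6,6) capped by B -> flip
Dir N: first cell '.' (not opp) -> no flip
Dir NE: edge -> no flip
Dir W: first cell '.' (not opp) -> no flip
Dir E: edge -> no flip
Dir SW: edge -> no flip
Dir S: edge -> no flip
Dir SE: edge -> no flip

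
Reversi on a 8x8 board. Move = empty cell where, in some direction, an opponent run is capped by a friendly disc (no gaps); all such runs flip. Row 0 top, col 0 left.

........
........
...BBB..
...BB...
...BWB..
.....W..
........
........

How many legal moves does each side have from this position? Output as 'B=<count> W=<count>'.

-- B to move --
(3,5): no bracket -> illegal
(4,6): no bracket -> illegal
(5,3): no bracket -> illegal
(5,4): flips 1 -> legal
(5,6): no bracket -> illegal
(6,4): no bracket -> illegal
(6,5): flips 1 -> legal
(6,6): flips 2 -> legal
B mobility = 3
-- W to move --
(1,2): no bracket -> illegal
(1,3): no bracket -> illegal
(1,4): flips 2 -> legal
(1,5): no bracket -> illegal
(1,6): no bracket -> illegal
(2,2): flips 1 -> legal
(2,6): no bracket -> illegal
(3,2): no bracket -> illegal
(3,5): flips 1 -> legal
(3,6): no bracket -> illegal
(4,2): flips 1 -> legal
(4,6): flips 1 -> legal
(5,2): no bracket -> illegal
(5,3): no bracket -> illegal
(5,4): no bracket -> illegal
(5,6): no bracket -> illegal
W mobility = 5

Answer: B=3 W=5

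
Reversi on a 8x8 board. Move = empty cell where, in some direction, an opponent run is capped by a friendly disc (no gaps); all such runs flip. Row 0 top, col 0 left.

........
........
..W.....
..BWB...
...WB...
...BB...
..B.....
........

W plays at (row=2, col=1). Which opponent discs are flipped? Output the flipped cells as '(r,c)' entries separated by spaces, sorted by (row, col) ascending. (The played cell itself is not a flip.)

Answer: (3,2)

Derivation:
Dir NW: first cell '.' (not opp) -> no flip
Dir N: first cell '.' (not opp) -> no flip
Dir NE: first cell '.' (not opp) -> no flip
Dir W: first cell '.' (not opp) -> no flip
Dir E: first cell 'W' (not opp) -> no flip
Dir SW: first cell '.' (not opp) -> no flip
Dir S: first cell '.' (not opp) -> no flip
Dir SE: opp run (3,2) capped by W -> flip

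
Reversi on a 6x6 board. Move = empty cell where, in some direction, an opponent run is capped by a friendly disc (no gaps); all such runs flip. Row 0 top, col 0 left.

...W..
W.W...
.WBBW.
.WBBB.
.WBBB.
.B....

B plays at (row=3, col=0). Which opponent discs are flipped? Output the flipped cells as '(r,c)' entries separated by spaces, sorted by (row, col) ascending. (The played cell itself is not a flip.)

Dir NW: edge -> no flip
Dir N: first cell '.' (not opp) -> no flip
Dir NE: opp run (2,1) (1,2) (0,3), next=edge -> no flip
Dir W: edge -> no flip
Dir E: opp run (3,1) capped by B -> flip
Dir SW: edge -> no flip
Dir S: first cell '.' (not opp) -> no flip
Dir SE: opp run (4,1), next='.' -> no flip

Answer: (3,1)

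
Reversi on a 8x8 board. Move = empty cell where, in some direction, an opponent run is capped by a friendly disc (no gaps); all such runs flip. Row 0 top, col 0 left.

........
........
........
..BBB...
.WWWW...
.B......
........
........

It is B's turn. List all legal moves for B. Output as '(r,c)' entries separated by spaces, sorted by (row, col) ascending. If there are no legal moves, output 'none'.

Answer: (3,1) (5,0) (5,2) (5,3) (5,4) (5,5)

Derivation:
(3,0): no bracket -> illegal
(3,1): flips 1 -> legal
(3,5): no bracket -> illegal
(4,0): no bracket -> illegal
(4,5): no bracket -> illegal
(5,0): flips 1 -> legal
(5,2): flips 2 -> legal
(5,3): flips 1 -> legal
(5,4): flips 2 -> legal
(5,5): flips 1 -> legal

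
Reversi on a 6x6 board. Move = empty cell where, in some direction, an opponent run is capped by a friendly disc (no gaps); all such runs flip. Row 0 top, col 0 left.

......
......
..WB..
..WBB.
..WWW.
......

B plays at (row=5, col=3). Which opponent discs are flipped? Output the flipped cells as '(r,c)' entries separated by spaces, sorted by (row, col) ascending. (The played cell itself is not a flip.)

Dir NW: opp run (4,2), next='.' -> no flip
Dir N: opp run (4,3) capped by B -> flip
Dir NE: opp run (4,4), next='.' -> no flip
Dir W: first cell '.' (not opp) -> no flip
Dir E: first cell '.' (not opp) -> no flip
Dir SW: edge -> no flip
Dir S: edge -> no flip
Dir SE: edge -> no flip

Answer: (4,3)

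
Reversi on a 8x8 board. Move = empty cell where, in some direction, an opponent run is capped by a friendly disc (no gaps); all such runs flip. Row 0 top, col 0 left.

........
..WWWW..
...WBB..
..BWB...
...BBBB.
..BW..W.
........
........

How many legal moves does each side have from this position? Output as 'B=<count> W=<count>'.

-- B to move --
(0,1): flips 2 -> legal
(0,2): flips 1 -> legal
(0,3): flips 4 -> legal
(0,4): flips 1 -> legal
(0,5): flips 3 -> legal
(0,6): flips 1 -> legal
(1,1): no bracket -> illegal
(1,6): no bracket -> illegal
(2,1): no bracket -> illegal
(2,2): flips 2 -> legal
(2,6): no bracket -> illegal
(4,2): flips 1 -> legal
(4,7): no bracket -> illegal
(5,4): flips 1 -> legal
(5,5): no bracket -> illegal
(5,7): no bracket -> illegal
(6,2): flips 1 -> legal
(6,3): flips 1 -> legal
(6,4): no bracket -> illegal
(6,5): no bracket -> illegal
(6,6): flips 1 -> legal
(6,7): flips 1 -> legal
B mobility = 13
-- W to move --
(1,6): no bracket -> illegal
(2,1): no bracket -> illegal
(2,2): no bracket -> illegal
(2,6): flips 2 -> legal
(3,1): flips 1 -> legal
(3,5): flips 4 -> legal
(3,6): flips 2 -> legal
(3,7): no bracket -> illegal
(4,1): flips 1 -> legal
(4,2): no bracket -> illegal
(4,7): no bracket -> illegal
(5,1): flips 1 -> legal
(5,4): flips 3 -> legal
(5,5): flips 1 -> legal
(5,7): no bracket -> illegal
(6,1): no bracket -> illegal
(6,2): no bracket -> illegal
(6,3): no bracket -> illegal
W mobility = 8

Answer: B=13 W=8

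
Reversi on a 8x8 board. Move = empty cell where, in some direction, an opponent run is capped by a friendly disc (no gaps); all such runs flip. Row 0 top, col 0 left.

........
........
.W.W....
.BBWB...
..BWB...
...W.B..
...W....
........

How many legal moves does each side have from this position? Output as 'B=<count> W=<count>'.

-- B to move --
(1,0): flips 1 -> legal
(1,1): flips 1 -> legal
(1,2): flips 1 -> legal
(1,3): no bracket -> illegal
(1,4): flips 1 -> legal
(2,0): no bracket -> illegal
(2,2): flips 1 -> legal
(2,4): flips 1 -> legal
(3,0): no bracket -> illegal
(5,2): flips 1 -> legal
(5,4): flips 1 -> legal
(6,2): flips 1 -> legal
(6,4): flips 1 -> legal
(7,2): no bracket -> illegal
(7,3): no bracket -> illegal
(7,4): no bracket -> illegal
B mobility = 10
-- W to move --
(2,0): flips 2 -> legal
(2,2): no bracket -> illegal
(2,4): no bracket -> illegal
(2,5): flips 1 -> legal
(3,0): flips 2 -> legal
(3,5): flips 2 -> legal
(4,0): no bracket -> illegal
(4,1): flips 3 -> legal
(4,5): flips 2 -> legal
(4,6): no bracket -> illegal
(5,1): flips 1 -> legal
(5,2): no bracket -> illegal
(5,4): no bracket -> illegal
(5,6): no bracket -> illegal
(6,4): no bracket -> illegal
(6,5): no bracket -> illegal
(6,6): flips 2 -> legal
W mobility = 8

Answer: B=10 W=8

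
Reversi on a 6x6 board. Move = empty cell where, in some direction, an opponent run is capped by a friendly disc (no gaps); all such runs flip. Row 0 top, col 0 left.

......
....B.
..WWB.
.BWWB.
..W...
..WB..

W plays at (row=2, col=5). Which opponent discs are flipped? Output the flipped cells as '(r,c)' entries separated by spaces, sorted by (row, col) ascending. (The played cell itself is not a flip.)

Answer: (2,4)

Derivation:
Dir NW: opp run (1,4), next='.' -> no flip
Dir N: first cell '.' (not opp) -> no flip
Dir NE: edge -> no flip
Dir W: opp run (2,4) capped by W -> flip
Dir E: edge -> no flip
Dir SW: opp run (3,4), next='.' -> no flip
Dir S: first cell '.' (not opp) -> no flip
Dir SE: edge -> no flip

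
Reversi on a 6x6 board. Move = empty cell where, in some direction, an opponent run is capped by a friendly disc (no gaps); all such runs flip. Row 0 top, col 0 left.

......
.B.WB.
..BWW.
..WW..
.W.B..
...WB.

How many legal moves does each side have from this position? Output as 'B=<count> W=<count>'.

-- B to move --
(0,2): no bracket -> illegal
(0,3): flips 3 -> legal
(0,4): flips 1 -> legal
(1,2): flips 1 -> legal
(1,5): no bracket -> illegal
(2,1): flips 1 -> legal
(2,5): flips 2 -> legal
(3,0): no bracket -> illegal
(3,1): no bracket -> illegal
(3,4): flips 1 -> legal
(3,5): no bracket -> illegal
(4,0): no bracket -> illegal
(4,2): flips 1 -> legal
(4,4): flips 1 -> legal
(5,0): flips 3 -> legal
(5,1): no bracket -> illegal
(5,2): flips 1 -> legal
B mobility = 10
-- W to move --
(0,0): flips 2 -> legal
(0,1): no bracket -> illegal
(0,2): no bracket -> illegal
(0,3): no bracket -> illegal
(0,4): flips 1 -> legal
(0,5): flips 1 -> legal
(1,0): no bracket -> illegal
(1,2): flips 1 -> legal
(1,5): flips 1 -> legal
(2,0): no bracket -> illegal
(2,1): flips 1 -> legal
(2,5): no bracket -> illegal
(3,1): flips 1 -> legal
(3,4): no bracket -> illegal
(4,2): no bracket -> illegal
(4,4): no bracket -> illegal
(4,5): no bracket -> illegal
(5,2): no bracket -> illegal
(5,5): flips 1 -> legal
W mobility = 8

Answer: B=10 W=8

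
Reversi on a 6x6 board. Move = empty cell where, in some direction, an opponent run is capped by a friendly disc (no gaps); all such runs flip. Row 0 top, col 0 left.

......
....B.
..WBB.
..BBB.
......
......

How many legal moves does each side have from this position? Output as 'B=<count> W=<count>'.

-- B to move --
(1,1): flips 1 -> legal
(1,2): flips 1 -> legal
(1,3): no bracket -> illegal
(2,1): flips 1 -> legal
(3,1): no bracket -> illegal
B mobility = 3
-- W to move --
(0,3): no bracket -> illegal
(0,4): no bracket -> illegal
(0,5): no bracket -> illegal
(1,2): no bracket -> illegal
(1,3): no bracket -> illegal
(1,5): no bracket -> illegal
(2,1): no bracket -> illegal
(2,5): flips 2 -> legal
(3,1): no bracket -> illegal
(3,5): no bracket -> illegal
(4,1): no bracket -> illegal
(4,2): flips 1 -> legal
(4,3): no bracket -> illegal
(4,4): flips 1 -> legal
(4,5): no bracket -> illegal
W mobility = 3

Answer: B=3 W=3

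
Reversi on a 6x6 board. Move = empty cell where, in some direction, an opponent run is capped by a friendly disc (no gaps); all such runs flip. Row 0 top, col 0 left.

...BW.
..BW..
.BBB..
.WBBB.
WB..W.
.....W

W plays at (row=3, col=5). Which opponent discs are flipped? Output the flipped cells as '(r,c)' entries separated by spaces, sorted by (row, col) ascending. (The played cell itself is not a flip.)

Answer: (3,2) (3,3) (3,4)

Derivation:
Dir NW: first cell '.' (not opp) -> no flip
Dir N: first cell '.' (not opp) -> no flip
Dir NE: edge -> no flip
Dir W: opp run (3,4) (3,3) (3,2) capped by W -> flip
Dir E: edge -> no flip
Dir SW: first cell 'W' (not opp) -> no flip
Dir S: first cell '.' (not opp) -> no flip
Dir SE: edge -> no flip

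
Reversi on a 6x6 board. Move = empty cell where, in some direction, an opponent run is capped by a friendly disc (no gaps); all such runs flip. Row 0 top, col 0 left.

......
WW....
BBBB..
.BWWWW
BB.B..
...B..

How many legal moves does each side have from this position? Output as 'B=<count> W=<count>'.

-- B to move --
(0,0): flips 2 -> legal
(0,1): flips 1 -> legal
(0,2): flips 1 -> legal
(1,2): no bracket -> illegal
(2,4): no bracket -> illegal
(2,5): flips 1 -> legal
(4,2): flips 1 -> legal
(4,4): flips 1 -> legal
(4,5): flips 1 -> legal
B mobility = 7
-- W to move --
(1,2): flips 2 -> legal
(1,3): flips 1 -> legal
(1,4): flips 1 -> legal
(2,4): no bracket -> illegal
(3,0): flips 2 -> legal
(4,2): no bracket -> illegal
(4,4): no bracket -> illegal
(5,0): flips 1 -> legal
(5,1): flips 3 -> legal
(5,2): flips 1 -> legal
(5,4): flips 1 -> legal
W mobility = 8

Answer: B=7 W=8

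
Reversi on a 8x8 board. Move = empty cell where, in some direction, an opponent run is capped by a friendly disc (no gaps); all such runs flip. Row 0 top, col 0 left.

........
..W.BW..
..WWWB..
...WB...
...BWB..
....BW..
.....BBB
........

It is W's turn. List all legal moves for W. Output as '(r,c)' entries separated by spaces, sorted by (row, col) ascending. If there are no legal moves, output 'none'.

Answer: (0,4) (0,5) (1,3) (2,6) (3,5) (4,2) (4,6) (5,3) (5,6) (6,4) (7,5) (7,7)

Derivation:
(0,3): no bracket -> illegal
(0,4): flips 1 -> legal
(0,5): flips 1 -> legal
(1,3): flips 1 -> legal
(1,6): no bracket -> illegal
(2,6): flips 1 -> legal
(3,2): no bracket -> illegal
(3,5): flips 3 -> legal
(3,6): no bracket -> illegal
(4,2): flips 1 -> legal
(4,6): flips 1 -> legal
(5,2): no bracket -> illegal
(5,3): flips 2 -> legal
(5,6): flips 2 -> legal
(5,7): no bracket -> illegal
(6,3): no bracket -> illegal
(6,4): flips 1 -> legal
(7,4): no bracket -> illegal
(7,5): flips 1 -> legal
(7,6): no bracket -> illegal
(7,7): flips 1 -> legal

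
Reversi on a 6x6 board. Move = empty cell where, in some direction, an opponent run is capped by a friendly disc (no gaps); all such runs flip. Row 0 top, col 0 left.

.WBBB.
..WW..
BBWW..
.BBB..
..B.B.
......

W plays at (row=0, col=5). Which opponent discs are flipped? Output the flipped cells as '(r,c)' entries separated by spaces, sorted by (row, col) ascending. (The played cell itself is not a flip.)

Dir NW: edge -> no flip
Dir N: edge -> no flip
Dir NE: edge -> no flip
Dir W: opp run (0,4) (0,3) (0,2) capped by W -> flip
Dir E: edge -> no flip
Dir SW: first cell '.' (not opp) -> no flip
Dir S: first cell '.' (not opp) -> no flip
Dir SE: edge -> no flip

Answer: (0,2) (0,3) (0,4)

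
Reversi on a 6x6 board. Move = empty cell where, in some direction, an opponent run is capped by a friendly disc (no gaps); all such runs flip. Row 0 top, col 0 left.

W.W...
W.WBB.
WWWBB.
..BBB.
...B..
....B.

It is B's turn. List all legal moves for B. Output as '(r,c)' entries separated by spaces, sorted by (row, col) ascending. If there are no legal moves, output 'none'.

Answer: (0,1) (1,1) (3,1)

Derivation:
(0,1): flips 1 -> legal
(0,3): no bracket -> illegal
(1,1): flips 2 -> legal
(3,0): no bracket -> illegal
(3,1): flips 1 -> legal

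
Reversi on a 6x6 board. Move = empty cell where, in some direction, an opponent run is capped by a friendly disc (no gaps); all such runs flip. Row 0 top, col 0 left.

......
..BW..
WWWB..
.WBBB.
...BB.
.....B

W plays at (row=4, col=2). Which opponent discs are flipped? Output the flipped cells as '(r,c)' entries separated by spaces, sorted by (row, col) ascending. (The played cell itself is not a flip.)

Answer: (3,2)

Derivation:
Dir NW: first cell 'W' (not opp) -> no flip
Dir N: opp run (3,2) capped by W -> flip
Dir NE: opp run (3,3), next='.' -> no flip
Dir W: first cell '.' (not opp) -> no flip
Dir E: opp run (4,3) (4,4), next='.' -> no flip
Dir SW: first cell '.' (not opp) -> no flip
Dir S: first cell '.' (not opp) -> no flip
Dir SE: first cell '.' (not opp) -> no flip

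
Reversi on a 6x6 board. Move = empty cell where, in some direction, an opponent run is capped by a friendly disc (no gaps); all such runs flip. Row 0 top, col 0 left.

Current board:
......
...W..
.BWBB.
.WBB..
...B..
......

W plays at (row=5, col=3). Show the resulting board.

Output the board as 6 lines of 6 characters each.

Answer: ......
...W..
.BWWB.
.WBW..
...W..
...W..

Derivation:
Place W at (5,3); scan 8 dirs for brackets.
Dir NW: first cell '.' (not opp) -> no flip
Dir N: opp run (4,3) (3,3) (2,3) capped by W -> flip
Dir NE: first cell '.' (not opp) -> no flip
Dir W: first cell '.' (not opp) -> no flip
Dir E: first cell '.' (not opp) -> no flip
Dir SW: edge -> no flip
Dir S: edge -> no flip
Dir SE: edge -> no flip
All flips: (2,3) (3,3) (4,3)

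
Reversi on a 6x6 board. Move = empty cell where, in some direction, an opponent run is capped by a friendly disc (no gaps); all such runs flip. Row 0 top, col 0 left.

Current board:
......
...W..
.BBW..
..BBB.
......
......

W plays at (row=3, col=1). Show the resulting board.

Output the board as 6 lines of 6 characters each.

Answer: ......
...W..
.BWW..
.WBBB.
......
......

Derivation:
Place W at (3,1); scan 8 dirs for brackets.
Dir NW: first cell '.' (not opp) -> no flip
Dir N: opp run (2,1), next='.' -> no flip
Dir NE: opp run (2,2) capped by W -> flip
Dir W: first cell '.' (not opp) -> no flip
Dir E: opp run (3,2) (3,3) (3,4), next='.' -> no flip
Dir SW: first cell '.' (not opp) -> no flip
Dir S: first cell '.' (not opp) -> no flip
Dir SE: first cell '.' (not opp) -> no flip
All flips: (2,2)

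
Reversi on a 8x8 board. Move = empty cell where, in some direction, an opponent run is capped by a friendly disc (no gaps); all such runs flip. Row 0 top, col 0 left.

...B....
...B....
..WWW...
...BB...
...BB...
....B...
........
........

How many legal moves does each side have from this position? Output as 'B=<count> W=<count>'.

Answer: B=6 W=7

Derivation:
-- B to move --
(1,1): flips 1 -> legal
(1,2): flips 1 -> legal
(1,4): flips 1 -> legal
(1,5): flips 1 -> legal
(2,1): no bracket -> illegal
(2,5): no bracket -> illegal
(3,1): flips 1 -> legal
(3,2): no bracket -> illegal
(3,5): flips 1 -> legal
B mobility = 6
-- W to move --
(0,2): flips 1 -> legal
(0,4): flips 1 -> legal
(1,2): no bracket -> illegal
(1,4): no bracket -> illegal
(2,5): no bracket -> illegal
(3,2): no bracket -> illegal
(3,5): no bracket -> illegal
(4,2): flips 1 -> legal
(4,5): flips 1 -> legal
(5,2): no bracket -> illegal
(5,3): flips 2 -> legal
(5,5): flips 2 -> legal
(6,3): no bracket -> illegal
(6,4): flips 3 -> legal
(6,5): no bracket -> illegal
W mobility = 7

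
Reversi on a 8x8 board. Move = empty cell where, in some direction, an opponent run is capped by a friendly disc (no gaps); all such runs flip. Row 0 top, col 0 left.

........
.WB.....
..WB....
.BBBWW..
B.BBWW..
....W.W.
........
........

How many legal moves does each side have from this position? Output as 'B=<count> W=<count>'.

Answer: B=10 W=8

Derivation:
-- B to move --
(0,0): flips 2 -> legal
(0,1): no bracket -> illegal
(0,2): no bracket -> illegal
(1,0): flips 1 -> legal
(1,3): flips 1 -> legal
(2,0): no bracket -> illegal
(2,1): flips 1 -> legal
(2,4): no bracket -> illegal
(2,5): flips 1 -> legal
(2,6): no bracket -> illegal
(3,6): flips 2 -> legal
(4,6): flips 2 -> legal
(4,7): no bracket -> illegal
(5,3): no bracket -> illegal
(5,5): flips 1 -> legal
(5,7): no bracket -> illegal
(6,3): no bracket -> illegal
(6,4): no bracket -> illegal
(6,5): flips 1 -> legal
(6,6): no bracket -> illegal
(6,7): flips 3 -> legal
B mobility = 10
-- W to move --
(0,1): flips 2 -> legal
(0,2): flips 1 -> legal
(0,3): no bracket -> illegal
(1,3): flips 1 -> legal
(1,4): no bracket -> illegal
(2,0): no bracket -> illegal
(2,1): flips 2 -> legal
(2,4): flips 1 -> legal
(3,0): flips 3 -> legal
(4,1): flips 2 -> legal
(5,0): no bracket -> illegal
(5,1): no bracket -> illegal
(5,2): flips 3 -> legal
(5,3): no bracket -> illegal
W mobility = 8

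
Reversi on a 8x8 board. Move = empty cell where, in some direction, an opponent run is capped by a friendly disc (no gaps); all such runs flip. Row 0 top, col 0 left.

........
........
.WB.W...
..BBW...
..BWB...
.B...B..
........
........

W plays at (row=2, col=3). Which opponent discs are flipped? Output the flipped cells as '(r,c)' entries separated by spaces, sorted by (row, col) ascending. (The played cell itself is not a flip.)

Dir NW: first cell '.' (not opp) -> no flip
Dir N: first cell '.' (not opp) -> no flip
Dir NE: first cell '.' (not opp) -> no flip
Dir W: opp run (2,2) capped by W -> flip
Dir E: first cell 'W' (not opp) -> no flip
Dir SW: opp run (3,2), next='.' -> no flip
Dir S: opp run (3,3) capped by W -> flip
Dir SE: first cell 'W' (not opp) -> no flip

Answer: (2,2) (3,3)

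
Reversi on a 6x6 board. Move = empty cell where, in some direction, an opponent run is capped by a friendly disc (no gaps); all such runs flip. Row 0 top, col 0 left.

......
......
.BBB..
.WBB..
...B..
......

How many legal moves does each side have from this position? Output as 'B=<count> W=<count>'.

-- B to move --
(2,0): no bracket -> illegal
(3,0): flips 1 -> legal
(4,0): flips 1 -> legal
(4,1): flips 1 -> legal
(4,2): no bracket -> illegal
B mobility = 3
-- W to move --
(1,0): no bracket -> illegal
(1,1): flips 1 -> legal
(1,2): no bracket -> illegal
(1,3): flips 1 -> legal
(1,4): no bracket -> illegal
(2,0): no bracket -> illegal
(2,4): no bracket -> illegal
(3,0): no bracket -> illegal
(3,4): flips 2 -> legal
(4,1): no bracket -> illegal
(4,2): no bracket -> illegal
(4,4): no bracket -> illegal
(5,2): no bracket -> illegal
(5,3): no bracket -> illegal
(5,4): no bracket -> illegal
W mobility = 3

Answer: B=3 W=3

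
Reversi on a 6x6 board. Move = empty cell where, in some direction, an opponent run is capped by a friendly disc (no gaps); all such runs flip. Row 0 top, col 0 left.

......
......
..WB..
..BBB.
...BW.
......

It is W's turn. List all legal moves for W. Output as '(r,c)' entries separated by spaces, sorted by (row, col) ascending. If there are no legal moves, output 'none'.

(1,2): no bracket -> illegal
(1,3): no bracket -> illegal
(1,4): no bracket -> illegal
(2,1): no bracket -> illegal
(2,4): flips 2 -> legal
(2,5): no bracket -> illegal
(3,1): no bracket -> illegal
(3,5): no bracket -> illegal
(4,1): no bracket -> illegal
(4,2): flips 2 -> legal
(4,5): no bracket -> illegal
(5,2): no bracket -> illegal
(5,3): no bracket -> illegal
(5,4): no bracket -> illegal

Answer: (2,4) (4,2)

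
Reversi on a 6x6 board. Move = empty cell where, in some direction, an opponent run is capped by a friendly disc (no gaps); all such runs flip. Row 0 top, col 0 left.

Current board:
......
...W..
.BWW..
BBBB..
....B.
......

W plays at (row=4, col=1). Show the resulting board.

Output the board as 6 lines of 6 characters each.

Place W at (4,1); scan 8 dirs for brackets.
Dir NW: opp run (3,0), next=edge -> no flip
Dir N: opp run (3,1) (2,1), next='.' -> no flip
Dir NE: opp run (3,2) capped by W -> flip
Dir W: first cell '.' (not opp) -> no flip
Dir E: first cell '.' (not opp) -> no flip
Dir SW: first cell '.' (not opp) -> no flip
Dir S: first cell '.' (not opp) -> no flip
Dir SE: first cell '.' (not opp) -> no flip
All flips: (3,2)

Answer: ......
...W..
.BWW..
BBWB..
.W..B.
......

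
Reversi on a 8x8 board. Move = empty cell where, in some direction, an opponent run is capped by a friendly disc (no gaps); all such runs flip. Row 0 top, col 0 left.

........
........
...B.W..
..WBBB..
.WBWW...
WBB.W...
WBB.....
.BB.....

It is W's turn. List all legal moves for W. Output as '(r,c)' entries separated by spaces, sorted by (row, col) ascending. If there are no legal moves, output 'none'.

(1,2): no bracket -> illegal
(1,3): flips 2 -> legal
(1,4): flips 1 -> legal
(2,2): flips 1 -> legal
(2,4): flips 4 -> legal
(2,6): flips 1 -> legal
(3,1): no bracket -> illegal
(3,6): flips 3 -> legal
(4,0): no bracket -> illegal
(4,5): flips 1 -> legal
(4,6): no bracket -> illegal
(5,3): flips 2 -> legal
(6,3): flips 3 -> legal
(7,0): flips 2 -> legal
(7,3): no bracket -> illegal

Answer: (1,3) (1,4) (2,2) (2,4) (2,6) (3,6) (4,5) (5,3) (6,3) (7,0)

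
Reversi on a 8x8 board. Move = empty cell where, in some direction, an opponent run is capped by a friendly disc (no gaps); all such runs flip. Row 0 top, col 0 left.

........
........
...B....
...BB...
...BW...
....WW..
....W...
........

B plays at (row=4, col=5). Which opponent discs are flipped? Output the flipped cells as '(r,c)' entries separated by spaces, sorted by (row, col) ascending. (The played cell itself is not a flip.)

Answer: (4,4)

Derivation:
Dir NW: first cell 'B' (not opp) -> no flip
Dir N: first cell '.' (not opp) -> no flip
Dir NE: first cell '.' (not opp) -> no flip
Dir W: opp run (4,4) capped by B -> flip
Dir E: first cell '.' (not opp) -> no flip
Dir SW: opp run (5,4), next='.' -> no flip
Dir S: opp run (5,5), next='.' -> no flip
Dir SE: first cell '.' (not opp) -> no flip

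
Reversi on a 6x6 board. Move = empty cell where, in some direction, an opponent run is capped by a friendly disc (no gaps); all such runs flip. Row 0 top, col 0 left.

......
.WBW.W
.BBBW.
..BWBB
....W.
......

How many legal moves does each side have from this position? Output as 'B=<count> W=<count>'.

-- B to move --
(0,0): flips 1 -> legal
(0,1): flips 1 -> legal
(0,2): flips 2 -> legal
(0,3): flips 1 -> legal
(0,4): flips 1 -> legal
(0,5): no bracket -> illegal
(1,0): flips 1 -> legal
(1,4): flips 2 -> legal
(2,0): no bracket -> illegal
(2,5): flips 1 -> legal
(4,2): no bracket -> illegal
(4,3): flips 1 -> legal
(4,5): no bracket -> illegal
(5,3): flips 1 -> legal
(5,4): flips 1 -> legal
(5,5): flips 2 -> legal
B mobility = 12
-- W to move --
(0,1): no bracket -> illegal
(0,2): no bracket -> illegal
(0,3): no bracket -> illegal
(1,0): no bracket -> illegal
(1,4): no bracket -> illegal
(2,0): flips 3 -> legal
(2,5): no bracket -> illegal
(3,0): no bracket -> illegal
(3,1): flips 3 -> legal
(4,1): no bracket -> illegal
(4,2): no bracket -> illegal
(4,3): no bracket -> illegal
(4,5): no bracket -> illegal
W mobility = 2

Answer: B=12 W=2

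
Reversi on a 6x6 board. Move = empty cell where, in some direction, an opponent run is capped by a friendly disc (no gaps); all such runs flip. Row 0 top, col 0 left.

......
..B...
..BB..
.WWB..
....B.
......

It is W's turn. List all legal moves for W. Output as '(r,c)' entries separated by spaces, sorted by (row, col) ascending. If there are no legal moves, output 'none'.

(0,1): no bracket -> illegal
(0,2): flips 2 -> legal
(0,3): no bracket -> illegal
(1,1): no bracket -> illegal
(1,3): flips 1 -> legal
(1,4): flips 1 -> legal
(2,1): no bracket -> illegal
(2,4): no bracket -> illegal
(3,4): flips 1 -> legal
(3,5): no bracket -> illegal
(4,2): no bracket -> illegal
(4,3): no bracket -> illegal
(4,5): no bracket -> illegal
(5,3): no bracket -> illegal
(5,4): no bracket -> illegal
(5,5): no bracket -> illegal

Answer: (0,2) (1,3) (1,4) (3,4)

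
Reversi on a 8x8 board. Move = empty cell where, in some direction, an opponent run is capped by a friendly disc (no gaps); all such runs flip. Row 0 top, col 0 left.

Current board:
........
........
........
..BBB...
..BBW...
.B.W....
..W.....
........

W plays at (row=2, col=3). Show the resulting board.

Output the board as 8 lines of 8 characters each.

Place W at (2,3); scan 8 dirs for brackets.
Dir NW: first cell '.' (not opp) -> no flip
Dir N: first cell '.' (not opp) -> no flip
Dir NE: first cell '.' (not opp) -> no flip
Dir W: first cell '.' (not opp) -> no flip
Dir E: first cell '.' (not opp) -> no flip
Dir SW: opp run (3,2), next='.' -> no flip
Dir S: opp run (3,3) (4,3) capped by W -> flip
Dir SE: opp run (3,4), next='.' -> no flip
All flips: (3,3) (4,3)

Answer: ........
........
...W....
..BWB...
..BWW...
.B.W....
..W.....
........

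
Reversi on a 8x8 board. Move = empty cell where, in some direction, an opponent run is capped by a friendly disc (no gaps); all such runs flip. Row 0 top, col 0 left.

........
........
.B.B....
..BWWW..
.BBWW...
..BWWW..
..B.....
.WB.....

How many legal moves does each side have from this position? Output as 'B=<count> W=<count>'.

Answer: B=10 W=8

Derivation:
-- B to move --
(2,2): no bracket -> illegal
(2,4): flips 1 -> legal
(2,5): flips 2 -> legal
(2,6): flips 3 -> legal
(3,6): flips 3 -> legal
(4,5): flips 3 -> legal
(4,6): no bracket -> illegal
(5,6): flips 3 -> legal
(6,0): no bracket -> illegal
(6,1): no bracket -> illegal
(6,3): flips 3 -> legal
(6,4): flips 1 -> legal
(6,5): flips 2 -> legal
(6,6): no bracket -> illegal
(7,0): flips 1 -> legal
B mobility = 10
-- W to move --
(1,0): flips 2 -> legal
(1,1): no bracket -> illegal
(1,2): flips 1 -> legal
(1,3): flips 1 -> legal
(1,4): no bracket -> illegal
(2,0): no bracket -> illegal
(2,2): no bracket -> illegal
(2,4): no bracket -> illegal
(3,0): no bracket -> illegal
(3,1): flips 2 -> legal
(4,0): flips 2 -> legal
(5,0): no bracket -> illegal
(5,1): flips 2 -> legal
(6,1): flips 1 -> legal
(6,3): no bracket -> illegal
(7,3): flips 1 -> legal
W mobility = 8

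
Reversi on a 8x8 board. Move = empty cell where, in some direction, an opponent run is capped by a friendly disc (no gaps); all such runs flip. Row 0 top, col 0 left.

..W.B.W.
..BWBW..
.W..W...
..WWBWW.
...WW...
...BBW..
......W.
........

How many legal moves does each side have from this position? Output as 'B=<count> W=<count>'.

-- B to move --
(0,1): no bracket -> illegal
(0,3): no bracket -> illegal
(0,5): no bracket -> illegal
(0,7): no bracket -> illegal
(1,0): flips 3 -> legal
(1,1): no bracket -> illegal
(1,6): flips 1 -> legal
(1,7): no bracket -> illegal
(2,0): no bracket -> illegal
(2,2): flips 1 -> legal
(2,3): flips 2 -> legal
(2,5): no bracket -> illegal
(2,6): flips 3 -> legal
(2,7): no bracket -> illegal
(3,0): flips 1 -> legal
(3,1): flips 2 -> legal
(3,7): flips 2 -> legal
(4,1): no bracket -> illegal
(4,2): no bracket -> illegal
(4,5): no bracket -> illegal
(4,6): no bracket -> illegal
(4,7): no bracket -> illegal
(5,2): flips 1 -> legal
(5,6): flips 1 -> legal
(5,7): no bracket -> illegal
(6,4): no bracket -> illegal
(6,5): no bracket -> illegal
(6,7): no bracket -> illegal
(7,5): no bracket -> illegal
(7,6): no bracket -> illegal
(7,7): no bracket -> illegal
B mobility = 10
-- W to move --
(0,1): no bracket -> illegal
(0,3): flips 1 -> legal
(0,5): no bracket -> illegal
(1,1): flips 1 -> legal
(2,2): flips 1 -> legal
(2,3): no bracket -> illegal
(2,5): flips 1 -> legal
(4,2): no bracket -> illegal
(4,5): no bracket -> illegal
(5,2): flips 2 -> legal
(6,2): flips 1 -> legal
(6,3): flips 1 -> legal
(6,4): flips 1 -> legal
(6,5): flips 1 -> legal
W mobility = 9

Answer: B=10 W=9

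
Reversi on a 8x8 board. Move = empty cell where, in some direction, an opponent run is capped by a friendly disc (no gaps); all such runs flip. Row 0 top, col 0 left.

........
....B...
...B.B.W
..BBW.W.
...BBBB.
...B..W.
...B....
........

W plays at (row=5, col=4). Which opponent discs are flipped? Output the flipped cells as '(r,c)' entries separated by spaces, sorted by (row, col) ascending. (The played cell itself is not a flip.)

Answer: (4,4) (4,5)

Derivation:
Dir NW: opp run (4,3) (3,2), next='.' -> no flip
Dir N: opp run (4,4) capped by W -> flip
Dir NE: opp run (4,5) capped by W -> flip
Dir W: opp run (5,3), next='.' -> no flip
Dir E: first cell '.' (not opp) -> no flip
Dir SW: opp run (6,3), next='.' -> no flip
Dir S: first cell '.' (not opp) -> no flip
Dir SE: first cell '.' (not opp) -> no flip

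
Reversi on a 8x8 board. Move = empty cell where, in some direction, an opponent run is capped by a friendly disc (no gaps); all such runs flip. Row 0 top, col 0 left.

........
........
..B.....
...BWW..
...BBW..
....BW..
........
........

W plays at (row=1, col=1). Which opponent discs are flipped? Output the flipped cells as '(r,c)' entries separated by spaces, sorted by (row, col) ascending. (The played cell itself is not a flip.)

Answer: (2,2) (3,3) (4,4)

Derivation:
Dir NW: first cell '.' (not opp) -> no flip
Dir N: first cell '.' (not opp) -> no flip
Dir NE: first cell '.' (not opp) -> no flip
Dir W: first cell '.' (not opp) -> no flip
Dir E: first cell '.' (not opp) -> no flip
Dir SW: first cell '.' (not opp) -> no flip
Dir S: first cell '.' (not opp) -> no flip
Dir SE: opp run (2,2) (3,3) (4,4) capped by W -> flip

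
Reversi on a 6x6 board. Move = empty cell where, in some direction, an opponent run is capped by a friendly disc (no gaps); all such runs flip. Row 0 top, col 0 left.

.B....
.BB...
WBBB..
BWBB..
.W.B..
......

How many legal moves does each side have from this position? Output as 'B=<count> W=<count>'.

-- B to move --
(1,0): flips 1 -> legal
(4,0): flips 1 -> legal
(4,2): no bracket -> illegal
(5,0): flips 1 -> legal
(5,1): flips 2 -> legal
(5,2): flips 1 -> legal
B mobility = 5
-- W to move --
(0,0): no bracket -> illegal
(0,2): flips 1 -> legal
(0,3): no bracket -> illegal
(1,0): no bracket -> illegal
(1,3): flips 1 -> legal
(1,4): flips 2 -> legal
(2,4): flips 3 -> legal
(3,4): flips 2 -> legal
(4,0): flips 1 -> legal
(4,2): no bracket -> illegal
(4,4): no bracket -> illegal
(5,2): no bracket -> illegal
(5,3): no bracket -> illegal
(5,4): no bracket -> illegal
W mobility = 6

Answer: B=5 W=6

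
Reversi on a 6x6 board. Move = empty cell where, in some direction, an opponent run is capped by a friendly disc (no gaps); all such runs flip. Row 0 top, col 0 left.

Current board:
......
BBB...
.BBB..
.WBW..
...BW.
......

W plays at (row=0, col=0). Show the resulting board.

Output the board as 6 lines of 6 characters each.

Answer: W.....
BWB...
.BWB..
.WBW..
...BW.
......

Derivation:
Place W at (0,0); scan 8 dirs for brackets.
Dir NW: edge -> no flip
Dir N: edge -> no flip
Dir NE: edge -> no flip
Dir W: edge -> no flip
Dir E: first cell '.' (not opp) -> no flip
Dir SW: edge -> no flip
Dir S: opp run (1,0), next='.' -> no flip
Dir SE: opp run (1,1) (2,2) capped by W -> flip
All flips: (1,1) (2,2)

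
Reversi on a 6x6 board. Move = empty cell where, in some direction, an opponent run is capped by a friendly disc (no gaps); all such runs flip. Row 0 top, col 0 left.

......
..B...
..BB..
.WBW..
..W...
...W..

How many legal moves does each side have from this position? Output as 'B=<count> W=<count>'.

-- B to move --
(2,0): no bracket -> illegal
(2,1): no bracket -> illegal
(2,4): no bracket -> illegal
(3,0): flips 1 -> legal
(3,4): flips 1 -> legal
(4,0): flips 1 -> legal
(4,1): no bracket -> illegal
(4,3): flips 1 -> legal
(4,4): flips 1 -> legal
(5,1): no bracket -> illegal
(5,2): flips 1 -> legal
(5,4): no bracket -> illegal
B mobility = 6
-- W to move --
(0,1): no bracket -> illegal
(0,2): flips 3 -> legal
(0,3): no bracket -> illegal
(1,1): flips 1 -> legal
(1,3): flips 2 -> legal
(1,4): no bracket -> illegal
(2,1): no bracket -> illegal
(2,4): no bracket -> illegal
(3,4): no bracket -> illegal
(4,1): no bracket -> illegal
(4,3): no bracket -> illegal
W mobility = 3

Answer: B=6 W=3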